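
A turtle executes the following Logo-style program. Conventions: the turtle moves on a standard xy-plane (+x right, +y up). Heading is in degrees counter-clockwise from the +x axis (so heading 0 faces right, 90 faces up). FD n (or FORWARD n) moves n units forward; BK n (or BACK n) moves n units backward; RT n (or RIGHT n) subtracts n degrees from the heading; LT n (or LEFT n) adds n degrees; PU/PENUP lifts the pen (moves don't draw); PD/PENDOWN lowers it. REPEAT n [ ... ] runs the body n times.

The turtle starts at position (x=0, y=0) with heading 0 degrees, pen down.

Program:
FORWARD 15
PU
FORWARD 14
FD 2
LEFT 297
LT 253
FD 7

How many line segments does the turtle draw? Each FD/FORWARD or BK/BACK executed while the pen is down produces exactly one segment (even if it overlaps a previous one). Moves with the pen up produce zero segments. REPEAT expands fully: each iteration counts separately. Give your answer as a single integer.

Executing turtle program step by step:
Start: pos=(0,0), heading=0, pen down
FD 15: (0,0) -> (15,0) [heading=0, draw]
PU: pen up
FD 14: (15,0) -> (29,0) [heading=0, move]
FD 2: (29,0) -> (31,0) [heading=0, move]
LT 297: heading 0 -> 297
LT 253: heading 297 -> 190
FD 7: (31,0) -> (24.106,-1.216) [heading=190, move]
Final: pos=(24.106,-1.216), heading=190, 1 segment(s) drawn
Segments drawn: 1

Answer: 1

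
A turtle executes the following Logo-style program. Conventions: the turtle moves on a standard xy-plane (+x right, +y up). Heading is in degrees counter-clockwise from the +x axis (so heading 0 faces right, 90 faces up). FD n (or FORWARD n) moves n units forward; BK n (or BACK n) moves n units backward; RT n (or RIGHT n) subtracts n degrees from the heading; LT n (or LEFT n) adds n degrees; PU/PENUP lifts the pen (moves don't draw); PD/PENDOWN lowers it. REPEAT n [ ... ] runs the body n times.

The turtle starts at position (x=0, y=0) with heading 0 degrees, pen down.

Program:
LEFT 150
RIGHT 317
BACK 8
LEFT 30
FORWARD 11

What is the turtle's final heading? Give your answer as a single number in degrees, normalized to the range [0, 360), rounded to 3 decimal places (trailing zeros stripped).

Executing turtle program step by step:
Start: pos=(0,0), heading=0, pen down
LT 150: heading 0 -> 150
RT 317: heading 150 -> 193
BK 8: (0,0) -> (7.795,1.8) [heading=193, draw]
LT 30: heading 193 -> 223
FD 11: (7.795,1.8) -> (-0.25,-5.702) [heading=223, draw]
Final: pos=(-0.25,-5.702), heading=223, 2 segment(s) drawn

Answer: 223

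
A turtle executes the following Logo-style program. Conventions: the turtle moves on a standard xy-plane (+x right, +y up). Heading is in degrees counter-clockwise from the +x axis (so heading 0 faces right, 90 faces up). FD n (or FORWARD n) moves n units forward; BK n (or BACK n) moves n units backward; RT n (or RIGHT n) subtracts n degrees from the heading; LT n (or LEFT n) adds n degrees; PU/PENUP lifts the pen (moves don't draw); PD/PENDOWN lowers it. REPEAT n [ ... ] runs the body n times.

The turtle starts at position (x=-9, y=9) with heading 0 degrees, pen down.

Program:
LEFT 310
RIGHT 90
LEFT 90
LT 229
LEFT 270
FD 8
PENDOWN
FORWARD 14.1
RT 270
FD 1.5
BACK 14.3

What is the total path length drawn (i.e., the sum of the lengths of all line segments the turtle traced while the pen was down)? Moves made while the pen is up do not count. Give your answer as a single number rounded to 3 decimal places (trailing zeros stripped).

Executing turtle program step by step:
Start: pos=(-9,9), heading=0, pen down
LT 310: heading 0 -> 310
RT 90: heading 310 -> 220
LT 90: heading 220 -> 310
LT 229: heading 310 -> 179
LT 270: heading 179 -> 89
FD 8: (-9,9) -> (-8.86,16.999) [heading=89, draw]
PD: pen down
FD 14.1: (-8.86,16.999) -> (-8.614,31.097) [heading=89, draw]
RT 270: heading 89 -> 179
FD 1.5: (-8.614,31.097) -> (-10.114,31.123) [heading=179, draw]
BK 14.3: (-10.114,31.123) -> (4.184,30.873) [heading=179, draw]
Final: pos=(4.184,30.873), heading=179, 4 segment(s) drawn

Segment lengths:
  seg 1: (-9,9) -> (-8.86,16.999), length = 8
  seg 2: (-8.86,16.999) -> (-8.614,31.097), length = 14.1
  seg 3: (-8.614,31.097) -> (-10.114,31.123), length = 1.5
  seg 4: (-10.114,31.123) -> (4.184,30.873), length = 14.3
Total = 37.9

Answer: 37.9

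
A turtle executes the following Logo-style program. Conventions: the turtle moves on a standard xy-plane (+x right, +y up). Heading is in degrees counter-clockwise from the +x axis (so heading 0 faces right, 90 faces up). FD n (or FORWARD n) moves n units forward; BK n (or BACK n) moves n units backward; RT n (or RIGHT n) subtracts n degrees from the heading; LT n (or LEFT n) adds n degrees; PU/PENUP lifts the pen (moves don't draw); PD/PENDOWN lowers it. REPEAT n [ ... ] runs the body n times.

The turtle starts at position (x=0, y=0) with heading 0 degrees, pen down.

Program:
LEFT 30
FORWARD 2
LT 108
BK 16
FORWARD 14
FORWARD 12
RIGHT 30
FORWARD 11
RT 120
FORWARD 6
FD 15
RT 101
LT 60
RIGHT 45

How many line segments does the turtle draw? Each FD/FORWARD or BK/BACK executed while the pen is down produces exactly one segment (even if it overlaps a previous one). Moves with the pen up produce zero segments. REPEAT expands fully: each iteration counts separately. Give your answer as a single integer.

Executing turtle program step by step:
Start: pos=(0,0), heading=0, pen down
LT 30: heading 0 -> 30
FD 2: (0,0) -> (1.732,1) [heading=30, draw]
LT 108: heading 30 -> 138
BK 16: (1.732,1) -> (13.622,-9.706) [heading=138, draw]
FD 14: (13.622,-9.706) -> (3.218,-0.338) [heading=138, draw]
FD 12: (3.218,-0.338) -> (-5.699,7.691) [heading=138, draw]
RT 30: heading 138 -> 108
FD 11: (-5.699,7.691) -> (-9.099,18.153) [heading=108, draw]
RT 120: heading 108 -> 348
FD 6: (-9.099,18.153) -> (-3.23,16.905) [heading=348, draw]
FD 15: (-3.23,16.905) -> (11.443,13.787) [heading=348, draw]
RT 101: heading 348 -> 247
LT 60: heading 247 -> 307
RT 45: heading 307 -> 262
Final: pos=(11.443,13.787), heading=262, 7 segment(s) drawn
Segments drawn: 7

Answer: 7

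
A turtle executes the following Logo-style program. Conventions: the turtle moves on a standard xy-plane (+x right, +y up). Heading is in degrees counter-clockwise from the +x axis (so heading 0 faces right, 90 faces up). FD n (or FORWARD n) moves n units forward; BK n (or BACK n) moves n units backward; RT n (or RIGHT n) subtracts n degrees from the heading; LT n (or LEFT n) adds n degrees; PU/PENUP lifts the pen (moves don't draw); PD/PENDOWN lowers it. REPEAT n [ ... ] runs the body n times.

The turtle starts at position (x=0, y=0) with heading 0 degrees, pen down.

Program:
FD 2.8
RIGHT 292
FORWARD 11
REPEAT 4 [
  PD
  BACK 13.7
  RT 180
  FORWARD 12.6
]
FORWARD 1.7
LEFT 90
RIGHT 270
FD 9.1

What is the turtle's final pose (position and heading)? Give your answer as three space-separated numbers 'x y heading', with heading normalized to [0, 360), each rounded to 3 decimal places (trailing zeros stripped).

Executing turtle program step by step:
Start: pos=(0,0), heading=0, pen down
FD 2.8: (0,0) -> (2.8,0) [heading=0, draw]
RT 292: heading 0 -> 68
FD 11: (2.8,0) -> (6.921,10.199) [heading=68, draw]
REPEAT 4 [
  -- iteration 1/4 --
  PD: pen down
  BK 13.7: (6.921,10.199) -> (1.789,-2.503) [heading=68, draw]
  RT 180: heading 68 -> 248
  FD 12.6: (1.789,-2.503) -> (-2.931,-14.186) [heading=248, draw]
  -- iteration 2/4 --
  PD: pen down
  BK 13.7: (-2.931,-14.186) -> (2.201,-1.483) [heading=248, draw]
  RT 180: heading 248 -> 68
  FD 12.6: (2.201,-1.483) -> (6.921,10.199) [heading=68, draw]
  -- iteration 3/4 --
  PD: pen down
  BK 13.7: (6.921,10.199) -> (1.789,-2.503) [heading=68, draw]
  RT 180: heading 68 -> 248
  FD 12.6: (1.789,-2.503) -> (-2.931,-14.186) [heading=248, draw]
  -- iteration 4/4 --
  PD: pen down
  BK 13.7: (-2.931,-14.186) -> (2.201,-1.483) [heading=248, draw]
  RT 180: heading 248 -> 68
  FD 12.6: (2.201,-1.483) -> (6.921,10.199) [heading=68, draw]
]
FD 1.7: (6.921,10.199) -> (7.558,11.775) [heading=68, draw]
LT 90: heading 68 -> 158
RT 270: heading 158 -> 248
FD 9.1: (7.558,11.775) -> (4.149,3.338) [heading=248, draw]
Final: pos=(4.149,3.338), heading=248, 12 segment(s) drawn

Answer: 4.149 3.338 248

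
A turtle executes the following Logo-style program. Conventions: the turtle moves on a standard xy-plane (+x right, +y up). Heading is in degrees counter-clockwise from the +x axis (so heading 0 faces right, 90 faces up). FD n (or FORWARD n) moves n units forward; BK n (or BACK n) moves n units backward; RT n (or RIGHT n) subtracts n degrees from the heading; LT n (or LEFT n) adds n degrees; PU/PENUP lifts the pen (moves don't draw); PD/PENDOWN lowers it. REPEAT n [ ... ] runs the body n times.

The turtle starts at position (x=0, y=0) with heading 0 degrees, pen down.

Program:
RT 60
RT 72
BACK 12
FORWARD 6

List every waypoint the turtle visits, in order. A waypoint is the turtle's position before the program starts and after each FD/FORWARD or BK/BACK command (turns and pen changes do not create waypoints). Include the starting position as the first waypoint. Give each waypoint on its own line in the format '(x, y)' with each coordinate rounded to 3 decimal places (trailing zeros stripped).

Answer: (0, 0)
(8.03, 8.918)
(4.015, 4.459)

Derivation:
Executing turtle program step by step:
Start: pos=(0,0), heading=0, pen down
RT 60: heading 0 -> 300
RT 72: heading 300 -> 228
BK 12: (0,0) -> (8.03,8.918) [heading=228, draw]
FD 6: (8.03,8.918) -> (4.015,4.459) [heading=228, draw]
Final: pos=(4.015,4.459), heading=228, 2 segment(s) drawn
Waypoints (3 total):
(0, 0)
(8.03, 8.918)
(4.015, 4.459)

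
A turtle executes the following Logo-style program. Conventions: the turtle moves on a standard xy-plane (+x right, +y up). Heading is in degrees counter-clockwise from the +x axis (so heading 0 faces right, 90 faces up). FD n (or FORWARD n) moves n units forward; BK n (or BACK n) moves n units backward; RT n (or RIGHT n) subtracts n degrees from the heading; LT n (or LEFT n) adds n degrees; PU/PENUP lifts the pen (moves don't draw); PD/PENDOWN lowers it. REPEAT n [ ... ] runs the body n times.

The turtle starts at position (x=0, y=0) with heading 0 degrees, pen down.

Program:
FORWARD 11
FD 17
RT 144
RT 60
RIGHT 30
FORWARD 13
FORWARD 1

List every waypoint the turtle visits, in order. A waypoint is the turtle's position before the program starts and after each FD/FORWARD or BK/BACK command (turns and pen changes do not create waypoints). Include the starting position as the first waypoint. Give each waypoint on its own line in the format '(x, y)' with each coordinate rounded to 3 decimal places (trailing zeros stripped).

Answer: (0, 0)
(11, 0)
(28, 0)
(20.359, 10.517)
(19.771, 11.326)

Derivation:
Executing turtle program step by step:
Start: pos=(0,0), heading=0, pen down
FD 11: (0,0) -> (11,0) [heading=0, draw]
FD 17: (11,0) -> (28,0) [heading=0, draw]
RT 144: heading 0 -> 216
RT 60: heading 216 -> 156
RT 30: heading 156 -> 126
FD 13: (28,0) -> (20.359,10.517) [heading=126, draw]
FD 1: (20.359,10.517) -> (19.771,11.326) [heading=126, draw]
Final: pos=(19.771,11.326), heading=126, 4 segment(s) drawn
Waypoints (5 total):
(0, 0)
(11, 0)
(28, 0)
(20.359, 10.517)
(19.771, 11.326)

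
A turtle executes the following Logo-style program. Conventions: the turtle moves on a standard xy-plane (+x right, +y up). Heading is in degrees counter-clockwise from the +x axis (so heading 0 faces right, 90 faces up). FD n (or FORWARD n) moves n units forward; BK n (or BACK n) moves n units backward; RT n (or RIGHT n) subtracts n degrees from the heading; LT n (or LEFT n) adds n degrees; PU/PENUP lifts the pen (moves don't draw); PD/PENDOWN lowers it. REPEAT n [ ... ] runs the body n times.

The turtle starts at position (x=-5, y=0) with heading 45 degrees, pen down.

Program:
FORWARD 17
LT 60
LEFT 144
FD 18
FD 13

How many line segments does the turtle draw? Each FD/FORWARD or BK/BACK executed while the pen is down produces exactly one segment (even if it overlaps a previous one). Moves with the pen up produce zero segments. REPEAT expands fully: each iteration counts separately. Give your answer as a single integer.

Executing turtle program step by step:
Start: pos=(-5,0), heading=45, pen down
FD 17: (-5,0) -> (7.021,12.021) [heading=45, draw]
LT 60: heading 45 -> 105
LT 144: heading 105 -> 249
FD 18: (7.021,12.021) -> (0.57,-4.784) [heading=249, draw]
FD 13: (0.57,-4.784) -> (-4.089,-16.92) [heading=249, draw]
Final: pos=(-4.089,-16.92), heading=249, 3 segment(s) drawn
Segments drawn: 3

Answer: 3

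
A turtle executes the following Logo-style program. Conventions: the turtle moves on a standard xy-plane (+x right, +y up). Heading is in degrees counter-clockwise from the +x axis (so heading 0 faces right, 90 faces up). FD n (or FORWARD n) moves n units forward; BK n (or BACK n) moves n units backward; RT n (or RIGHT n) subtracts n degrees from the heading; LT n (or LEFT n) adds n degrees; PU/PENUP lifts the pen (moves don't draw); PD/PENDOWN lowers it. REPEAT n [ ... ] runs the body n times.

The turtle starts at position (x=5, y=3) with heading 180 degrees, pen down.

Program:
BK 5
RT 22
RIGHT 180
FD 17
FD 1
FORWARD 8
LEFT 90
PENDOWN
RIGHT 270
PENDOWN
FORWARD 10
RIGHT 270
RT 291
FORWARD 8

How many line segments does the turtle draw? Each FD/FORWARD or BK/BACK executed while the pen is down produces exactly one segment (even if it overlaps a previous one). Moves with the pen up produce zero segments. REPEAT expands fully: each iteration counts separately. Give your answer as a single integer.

Answer: 6

Derivation:
Executing turtle program step by step:
Start: pos=(5,3), heading=180, pen down
BK 5: (5,3) -> (10,3) [heading=180, draw]
RT 22: heading 180 -> 158
RT 180: heading 158 -> 338
FD 17: (10,3) -> (25.762,-3.368) [heading=338, draw]
FD 1: (25.762,-3.368) -> (26.689,-3.743) [heading=338, draw]
FD 8: (26.689,-3.743) -> (34.107,-6.74) [heading=338, draw]
LT 90: heading 338 -> 68
PD: pen down
RT 270: heading 68 -> 158
PD: pen down
FD 10: (34.107,-6.74) -> (24.835,-2.994) [heading=158, draw]
RT 270: heading 158 -> 248
RT 291: heading 248 -> 317
FD 8: (24.835,-2.994) -> (30.686,-8.45) [heading=317, draw]
Final: pos=(30.686,-8.45), heading=317, 6 segment(s) drawn
Segments drawn: 6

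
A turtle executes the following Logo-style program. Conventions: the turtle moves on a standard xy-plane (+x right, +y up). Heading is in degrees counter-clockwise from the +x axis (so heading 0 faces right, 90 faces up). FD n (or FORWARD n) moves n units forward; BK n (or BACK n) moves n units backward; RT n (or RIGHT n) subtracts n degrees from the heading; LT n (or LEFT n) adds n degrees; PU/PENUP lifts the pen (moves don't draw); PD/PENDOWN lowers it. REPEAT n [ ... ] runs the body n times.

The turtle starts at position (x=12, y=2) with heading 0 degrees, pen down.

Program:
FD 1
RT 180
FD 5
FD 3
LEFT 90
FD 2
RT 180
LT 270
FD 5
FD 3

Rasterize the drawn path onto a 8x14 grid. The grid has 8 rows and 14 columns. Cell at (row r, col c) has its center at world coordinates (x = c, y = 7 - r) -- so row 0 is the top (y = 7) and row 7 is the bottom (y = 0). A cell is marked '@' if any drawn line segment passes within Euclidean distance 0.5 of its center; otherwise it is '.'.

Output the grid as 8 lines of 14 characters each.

Segment 0: (12,2) -> (13,2)
Segment 1: (13,2) -> (8,2)
Segment 2: (8,2) -> (5,2)
Segment 3: (5,2) -> (5,-0)
Segment 4: (5,-0) -> (10,-0)
Segment 5: (10,-0) -> (13,-0)

Answer: ..............
..............
..............
..............
..............
.....@@@@@@@@@
.....@........
.....@@@@@@@@@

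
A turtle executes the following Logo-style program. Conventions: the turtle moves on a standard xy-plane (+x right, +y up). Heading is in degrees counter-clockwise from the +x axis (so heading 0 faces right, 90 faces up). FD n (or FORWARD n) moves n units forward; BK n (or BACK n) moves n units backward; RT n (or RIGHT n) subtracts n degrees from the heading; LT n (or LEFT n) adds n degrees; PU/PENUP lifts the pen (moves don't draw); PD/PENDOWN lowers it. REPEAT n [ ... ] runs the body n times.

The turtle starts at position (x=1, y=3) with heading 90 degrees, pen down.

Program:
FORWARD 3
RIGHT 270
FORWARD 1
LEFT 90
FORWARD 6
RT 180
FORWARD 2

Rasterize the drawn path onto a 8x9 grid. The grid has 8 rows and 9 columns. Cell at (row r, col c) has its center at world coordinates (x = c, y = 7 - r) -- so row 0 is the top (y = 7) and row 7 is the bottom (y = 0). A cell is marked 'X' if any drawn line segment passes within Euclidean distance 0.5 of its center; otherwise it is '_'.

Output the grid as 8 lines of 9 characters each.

Answer: _________
XX_______
XX_______
XX_______
XX_______
X________
X________
X________

Derivation:
Segment 0: (1,3) -> (1,6)
Segment 1: (1,6) -> (0,6)
Segment 2: (0,6) -> (0,0)
Segment 3: (0,0) -> (0,2)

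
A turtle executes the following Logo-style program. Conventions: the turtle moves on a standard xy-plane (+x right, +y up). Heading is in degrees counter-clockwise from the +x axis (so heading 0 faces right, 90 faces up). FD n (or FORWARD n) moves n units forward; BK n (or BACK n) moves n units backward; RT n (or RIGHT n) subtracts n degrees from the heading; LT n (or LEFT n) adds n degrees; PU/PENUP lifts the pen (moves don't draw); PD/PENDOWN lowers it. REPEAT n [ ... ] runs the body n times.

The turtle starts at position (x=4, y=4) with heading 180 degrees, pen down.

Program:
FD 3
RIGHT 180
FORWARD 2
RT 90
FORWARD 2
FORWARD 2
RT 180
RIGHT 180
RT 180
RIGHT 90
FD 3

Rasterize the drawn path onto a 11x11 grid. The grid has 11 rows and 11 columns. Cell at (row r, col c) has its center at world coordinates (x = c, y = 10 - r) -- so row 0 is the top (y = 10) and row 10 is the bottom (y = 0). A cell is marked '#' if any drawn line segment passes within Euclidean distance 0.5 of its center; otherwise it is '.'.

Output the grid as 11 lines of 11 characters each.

Segment 0: (4,4) -> (1,4)
Segment 1: (1,4) -> (3,4)
Segment 2: (3,4) -> (3,2)
Segment 3: (3,2) -> (3,0)
Segment 4: (3,0) -> (6,0)

Answer: ...........
...........
...........
...........
...........
...........
.####......
...#.......
...#.......
...#.......
...####....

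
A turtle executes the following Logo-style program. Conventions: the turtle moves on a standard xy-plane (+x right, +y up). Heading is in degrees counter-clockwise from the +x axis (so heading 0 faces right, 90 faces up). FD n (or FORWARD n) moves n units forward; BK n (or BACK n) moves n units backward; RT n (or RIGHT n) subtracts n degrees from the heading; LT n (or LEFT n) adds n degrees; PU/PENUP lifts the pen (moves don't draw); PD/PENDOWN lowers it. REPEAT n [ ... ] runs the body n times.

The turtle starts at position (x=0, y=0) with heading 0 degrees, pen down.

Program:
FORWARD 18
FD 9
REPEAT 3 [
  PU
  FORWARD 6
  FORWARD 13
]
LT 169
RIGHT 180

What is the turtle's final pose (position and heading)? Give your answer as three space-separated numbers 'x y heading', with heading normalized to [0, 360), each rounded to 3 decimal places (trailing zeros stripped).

Answer: 84 0 349

Derivation:
Executing turtle program step by step:
Start: pos=(0,0), heading=0, pen down
FD 18: (0,0) -> (18,0) [heading=0, draw]
FD 9: (18,0) -> (27,0) [heading=0, draw]
REPEAT 3 [
  -- iteration 1/3 --
  PU: pen up
  FD 6: (27,0) -> (33,0) [heading=0, move]
  FD 13: (33,0) -> (46,0) [heading=0, move]
  -- iteration 2/3 --
  PU: pen up
  FD 6: (46,0) -> (52,0) [heading=0, move]
  FD 13: (52,0) -> (65,0) [heading=0, move]
  -- iteration 3/3 --
  PU: pen up
  FD 6: (65,0) -> (71,0) [heading=0, move]
  FD 13: (71,0) -> (84,0) [heading=0, move]
]
LT 169: heading 0 -> 169
RT 180: heading 169 -> 349
Final: pos=(84,0), heading=349, 2 segment(s) drawn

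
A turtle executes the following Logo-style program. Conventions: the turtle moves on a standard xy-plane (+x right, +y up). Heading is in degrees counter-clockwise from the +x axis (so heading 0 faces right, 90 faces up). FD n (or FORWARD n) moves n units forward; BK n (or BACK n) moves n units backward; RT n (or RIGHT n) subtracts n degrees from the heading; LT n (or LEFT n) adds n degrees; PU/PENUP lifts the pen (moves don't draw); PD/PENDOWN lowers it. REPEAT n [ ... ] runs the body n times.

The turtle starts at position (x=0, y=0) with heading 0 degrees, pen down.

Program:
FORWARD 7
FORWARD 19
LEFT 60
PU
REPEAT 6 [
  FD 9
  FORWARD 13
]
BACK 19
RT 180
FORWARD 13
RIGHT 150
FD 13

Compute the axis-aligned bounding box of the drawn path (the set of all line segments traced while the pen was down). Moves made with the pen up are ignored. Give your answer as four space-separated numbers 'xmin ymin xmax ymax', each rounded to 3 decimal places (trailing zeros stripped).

Answer: 0 0 26 0

Derivation:
Executing turtle program step by step:
Start: pos=(0,0), heading=0, pen down
FD 7: (0,0) -> (7,0) [heading=0, draw]
FD 19: (7,0) -> (26,0) [heading=0, draw]
LT 60: heading 0 -> 60
PU: pen up
REPEAT 6 [
  -- iteration 1/6 --
  FD 9: (26,0) -> (30.5,7.794) [heading=60, move]
  FD 13: (30.5,7.794) -> (37,19.053) [heading=60, move]
  -- iteration 2/6 --
  FD 9: (37,19.053) -> (41.5,26.847) [heading=60, move]
  FD 13: (41.5,26.847) -> (48,38.105) [heading=60, move]
  -- iteration 3/6 --
  FD 9: (48,38.105) -> (52.5,45.899) [heading=60, move]
  FD 13: (52.5,45.899) -> (59,57.158) [heading=60, move]
  -- iteration 4/6 --
  FD 9: (59,57.158) -> (63.5,64.952) [heading=60, move]
  FD 13: (63.5,64.952) -> (70,76.21) [heading=60, move]
  -- iteration 5/6 --
  FD 9: (70,76.21) -> (74.5,84.004) [heading=60, move]
  FD 13: (74.5,84.004) -> (81,95.263) [heading=60, move]
  -- iteration 6/6 --
  FD 9: (81,95.263) -> (85.5,103.057) [heading=60, move]
  FD 13: (85.5,103.057) -> (92,114.315) [heading=60, move]
]
BK 19: (92,114.315) -> (82.5,97.861) [heading=60, move]
RT 180: heading 60 -> 240
FD 13: (82.5,97.861) -> (76,86.603) [heading=240, move]
RT 150: heading 240 -> 90
FD 13: (76,86.603) -> (76,99.603) [heading=90, move]
Final: pos=(76,99.603), heading=90, 2 segment(s) drawn

Segment endpoints: x in {0, 7, 26}, y in {0}
xmin=0, ymin=0, xmax=26, ymax=0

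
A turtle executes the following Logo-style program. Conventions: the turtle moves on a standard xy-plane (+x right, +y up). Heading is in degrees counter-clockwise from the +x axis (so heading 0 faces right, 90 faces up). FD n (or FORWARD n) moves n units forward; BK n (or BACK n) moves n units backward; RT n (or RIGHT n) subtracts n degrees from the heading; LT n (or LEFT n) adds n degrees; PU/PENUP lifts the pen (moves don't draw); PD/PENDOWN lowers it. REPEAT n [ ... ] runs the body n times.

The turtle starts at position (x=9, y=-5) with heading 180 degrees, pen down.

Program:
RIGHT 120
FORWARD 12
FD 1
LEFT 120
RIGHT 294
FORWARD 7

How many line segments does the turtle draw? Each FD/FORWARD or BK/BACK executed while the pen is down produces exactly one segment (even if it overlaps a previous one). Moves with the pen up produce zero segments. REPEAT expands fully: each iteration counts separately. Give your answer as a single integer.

Executing turtle program step by step:
Start: pos=(9,-5), heading=180, pen down
RT 120: heading 180 -> 60
FD 12: (9,-5) -> (15,5.392) [heading=60, draw]
FD 1: (15,5.392) -> (15.5,6.258) [heading=60, draw]
LT 120: heading 60 -> 180
RT 294: heading 180 -> 246
FD 7: (15.5,6.258) -> (12.653,-0.136) [heading=246, draw]
Final: pos=(12.653,-0.136), heading=246, 3 segment(s) drawn
Segments drawn: 3

Answer: 3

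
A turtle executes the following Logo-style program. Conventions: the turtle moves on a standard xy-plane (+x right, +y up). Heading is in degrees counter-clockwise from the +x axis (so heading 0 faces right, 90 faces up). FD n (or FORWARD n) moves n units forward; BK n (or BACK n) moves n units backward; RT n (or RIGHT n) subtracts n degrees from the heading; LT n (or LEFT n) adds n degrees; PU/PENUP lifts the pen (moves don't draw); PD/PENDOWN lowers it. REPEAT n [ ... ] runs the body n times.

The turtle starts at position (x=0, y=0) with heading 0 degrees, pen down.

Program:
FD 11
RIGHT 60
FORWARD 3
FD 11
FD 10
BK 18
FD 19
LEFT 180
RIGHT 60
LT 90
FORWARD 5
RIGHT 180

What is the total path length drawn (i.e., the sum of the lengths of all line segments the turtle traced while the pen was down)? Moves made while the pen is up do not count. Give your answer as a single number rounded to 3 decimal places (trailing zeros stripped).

Answer: 77

Derivation:
Executing turtle program step by step:
Start: pos=(0,0), heading=0, pen down
FD 11: (0,0) -> (11,0) [heading=0, draw]
RT 60: heading 0 -> 300
FD 3: (11,0) -> (12.5,-2.598) [heading=300, draw]
FD 11: (12.5,-2.598) -> (18,-12.124) [heading=300, draw]
FD 10: (18,-12.124) -> (23,-20.785) [heading=300, draw]
BK 18: (23,-20.785) -> (14,-5.196) [heading=300, draw]
FD 19: (14,-5.196) -> (23.5,-21.651) [heading=300, draw]
LT 180: heading 300 -> 120
RT 60: heading 120 -> 60
LT 90: heading 60 -> 150
FD 5: (23.5,-21.651) -> (19.17,-19.151) [heading=150, draw]
RT 180: heading 150 -> 330
Final: pos=(19.17,-19.151), heading=330, 7 segment(s) drawn

Segment lengths:
  seg 1: (0,0) -> (11,0), length = 11
  seg 2: (11,0) -> (12.5,-2.598), length = 3
  seg 3: (12.5,-2.598) -> (18,-12.124), length = 11
  seg 4: (18,-12.124) -> (23,-20.785), length = 10
  seg 5: (23,-20.785) -> (14,-5.196), length = 18
  seg 6: (14,-5.196) -> (23.5,-21.651), length = 19
  seg 7: (23.5,-21.651) -> (19.17,-19.151), length = 5
Total = 77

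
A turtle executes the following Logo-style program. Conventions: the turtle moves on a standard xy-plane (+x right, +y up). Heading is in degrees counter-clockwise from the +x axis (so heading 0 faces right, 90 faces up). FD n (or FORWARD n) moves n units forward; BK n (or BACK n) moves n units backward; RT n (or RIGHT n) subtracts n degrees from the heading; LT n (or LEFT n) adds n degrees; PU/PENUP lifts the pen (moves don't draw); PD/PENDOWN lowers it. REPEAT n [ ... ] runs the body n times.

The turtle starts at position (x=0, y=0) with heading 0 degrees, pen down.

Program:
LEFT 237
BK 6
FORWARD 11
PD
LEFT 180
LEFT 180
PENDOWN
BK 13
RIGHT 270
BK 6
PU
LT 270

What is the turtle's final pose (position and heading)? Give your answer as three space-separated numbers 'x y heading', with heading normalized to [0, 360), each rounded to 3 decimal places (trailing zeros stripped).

Answer: -0.675 9.977 237

Derivation:
Executing turtle program step by step:
Start: pos=(0,0), heading=0, pen down
LT 237: heading 0 -> 237
BK 6: (0,0) -> (3.268,5.032) [heading=237, draw]
FD 11: (3.268,5.032) -> (-2.723,-4.193) [heading=237, draw]
PD: pen down
LT 180: heading 237 -> 57
LT 180: heading 57 -> 237
PD: pen down
BK 13: (-2.723,-4.193) -> (4.357,6.709) [heading=237, draw]
RT 270: heading 237 -> 327
BK 6: (4.357,6.709) -> (-0.675,9.977) [heading=327, draw]
PU: pen up
LT 270: heading 327 -> 237
Final: pos=(-0.675,9.977), heading=237, 4 segment(s) drawn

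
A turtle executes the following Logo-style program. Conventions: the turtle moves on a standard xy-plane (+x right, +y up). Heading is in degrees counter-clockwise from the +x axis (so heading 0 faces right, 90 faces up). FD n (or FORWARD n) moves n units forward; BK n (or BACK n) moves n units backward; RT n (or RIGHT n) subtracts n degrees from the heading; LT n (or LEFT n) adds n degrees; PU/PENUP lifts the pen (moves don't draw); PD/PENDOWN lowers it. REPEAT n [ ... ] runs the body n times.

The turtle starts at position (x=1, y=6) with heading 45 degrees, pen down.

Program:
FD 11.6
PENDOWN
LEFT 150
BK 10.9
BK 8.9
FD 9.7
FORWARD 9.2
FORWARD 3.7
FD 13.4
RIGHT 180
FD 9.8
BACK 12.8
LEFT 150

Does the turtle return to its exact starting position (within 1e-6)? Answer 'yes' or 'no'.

Answer: no

Derivation:
Executing turtle program step by step:
Start: pos=(1,6), heading=45, pen down
FD 11.6: (1,6) -> (9.202,14.202) [heading=45, draw]
PD: pen down
LT 150: heading 45 -> 195
BK 10.9: (9.202,14.202) -> (19.731,17.024) [heading=195, draw]
BK 8.9: (19.731,17.024) -> (28.328,19.327) [heading=195, draw]
FD 9.7: (28.328,19.327) -> (18.958,16.817) [heading=195, draw]
FD 9.2: (18.958,16.817) -> (10.072,14.435) [heading=195, draw]
FD 3.7: (10.072,14.435) -> (6.498,13.478) [heading=195, draw]
FD 13.4: (6.498,13.478) -> (-6.446,10.01) [heading=195, draw]
RT 180: heading 195 -> 15
FD 9.8: (-6.446,10.01) -> (3.021,12.546) [heading=15, draw]
BK 12.8: (3.021,12.546) -> (-9.343,9.233) [heading=15, draw]
LT 150: heading 15 -> 165
Final: pos=(-9.343,9.233), heading=165, 9 segment(s) drawn

Start position: (1, 6)
Final position: (-9.343, 9.233)
Distance = 10.837; >= 1e-6 -> NOT closed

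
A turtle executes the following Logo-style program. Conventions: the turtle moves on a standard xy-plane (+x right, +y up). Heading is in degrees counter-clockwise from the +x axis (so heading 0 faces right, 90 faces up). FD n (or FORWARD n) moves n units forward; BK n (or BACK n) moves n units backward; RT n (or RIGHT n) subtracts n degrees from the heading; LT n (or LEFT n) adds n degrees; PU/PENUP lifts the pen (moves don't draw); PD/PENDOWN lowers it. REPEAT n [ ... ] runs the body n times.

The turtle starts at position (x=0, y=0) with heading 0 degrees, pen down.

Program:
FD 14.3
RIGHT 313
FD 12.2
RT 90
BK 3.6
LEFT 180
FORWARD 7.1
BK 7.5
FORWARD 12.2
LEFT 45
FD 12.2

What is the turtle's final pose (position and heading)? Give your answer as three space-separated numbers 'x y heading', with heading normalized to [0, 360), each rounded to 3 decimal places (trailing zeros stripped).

Executing turtle program step by step:
Start: pos=(0,0), heading=0, pen down
FD 14.3: (0,0) -> (14.3,0) [heading=0, draw]
RT 313: heading 0 -> 47
FD 12.2: (14.3,0) -> (22.62,8.923) [heading=47, draw]
RT 90: heading 47 -> 317
BK 3.6: (22.62,8.923) -> (19.988,11.378) [heading=317, draw]
LT 180: heading 317 -> 137
FD 7.1: (19.988,11.378) -> (14.795,16.22) [heading=137, draw]
BK 7.5: (14.795,16.22) -> (20.28,11.105) [heading=137, draw]
FD 12.2: (20.28,11.105) -> (11.358,19.425) [heading=137, draw]
LT 45: heading 137 -> 182
FD 12.2: (11.358,19.425) -> (-0.835,19) [heading=182, draw]
Final: pos=(-0.835,19), heading=182, 7 segment(s) drawn

Answer: -0.835 19 182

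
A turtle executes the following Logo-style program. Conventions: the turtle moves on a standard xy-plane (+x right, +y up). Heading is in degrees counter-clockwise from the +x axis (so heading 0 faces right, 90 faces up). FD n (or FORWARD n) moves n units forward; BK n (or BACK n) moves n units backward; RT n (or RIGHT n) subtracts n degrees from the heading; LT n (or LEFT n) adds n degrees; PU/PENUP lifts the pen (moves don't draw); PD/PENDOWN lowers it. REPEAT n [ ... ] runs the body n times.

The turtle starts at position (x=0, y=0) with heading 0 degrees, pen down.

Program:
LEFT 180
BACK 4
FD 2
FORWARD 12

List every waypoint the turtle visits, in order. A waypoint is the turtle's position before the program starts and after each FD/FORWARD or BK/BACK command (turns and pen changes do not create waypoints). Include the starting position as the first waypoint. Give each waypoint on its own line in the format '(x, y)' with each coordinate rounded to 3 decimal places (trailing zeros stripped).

Executing turtle program step by step:
Start: pos=(0,0), heading=0, pen down
LT 180: heading 0 -> 180
BK 4: (0,0) -> (4,0) [heading=180, draw]
FD 2: (4,0) -> (2,0) [heading=180, draw]
FD 12: (2,0) -> (-10,0) [heading=180, draw]
Final: pos=(-10,0), heading=180, 3 segment(s) drawn
Waypoints (4 total):
(0, 0)
(4, 0)
(2, 0)
(-10, 0)

Answer: (0, 0)
(4, 0)
(2, 0)
(-10, 0)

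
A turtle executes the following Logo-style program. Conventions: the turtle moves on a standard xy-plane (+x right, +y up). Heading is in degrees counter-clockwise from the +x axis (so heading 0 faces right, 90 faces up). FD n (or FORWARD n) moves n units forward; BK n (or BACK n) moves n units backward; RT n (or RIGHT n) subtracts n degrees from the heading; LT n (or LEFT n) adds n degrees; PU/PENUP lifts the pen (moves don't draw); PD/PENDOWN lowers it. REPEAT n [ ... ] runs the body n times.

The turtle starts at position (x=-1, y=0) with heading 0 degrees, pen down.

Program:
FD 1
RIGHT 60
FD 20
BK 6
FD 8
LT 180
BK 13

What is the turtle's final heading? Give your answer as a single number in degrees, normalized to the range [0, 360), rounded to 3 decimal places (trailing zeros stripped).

Answer: 120

Derivation:
Executing turtle program step by step:
Start: pos=(-1,0), heading=0, pen down
FD 1: (-1,0) -> (0,0) [heading=0, draw]
RT 60: heading 0 -> 300
FD 20: (0,0) -> (10,-17.321) [heading=300, draw]
BK 6: (10,-17.321) -> (7,-12.124) [heading=300, draw]
FD 8: (7,-12.124) -> (11,-19.053) [heading=300, draw]
LT 180: heading 300 -> 120
BK 13: (11,-19.053) -> (17.5,-30.311) [heading=120, draw]
Final: pos=(17.5,-30.311), heading=120, 5 segment(s) drawn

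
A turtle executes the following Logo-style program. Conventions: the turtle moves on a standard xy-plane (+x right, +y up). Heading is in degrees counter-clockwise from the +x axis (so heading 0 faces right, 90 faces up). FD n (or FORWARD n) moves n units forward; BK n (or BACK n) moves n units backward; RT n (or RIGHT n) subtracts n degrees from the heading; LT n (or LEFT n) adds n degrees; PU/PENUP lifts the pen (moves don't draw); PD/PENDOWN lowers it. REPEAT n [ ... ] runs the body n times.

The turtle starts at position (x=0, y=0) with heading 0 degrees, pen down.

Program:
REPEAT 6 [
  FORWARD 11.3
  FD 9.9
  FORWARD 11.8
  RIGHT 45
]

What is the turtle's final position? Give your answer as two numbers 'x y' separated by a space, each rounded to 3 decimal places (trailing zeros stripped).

Executing turtle program step by step:
Start: pos=(0,0), heading=0, pen down
REPEAT 6 [
  -- iteration 1/6 --
  FD 11.3: (0,0) -> (11.3,0) [heading=0, draw]
  FD 9.9: (11.3,0) -> (21.2,0) [heading=0, draw]
  FD 11.8: (21.2,0) -> (33,0) [heading=0, draw]
  RT 45: heading 0 -> 315
  -- iteration 2/6 --
  FD 11.3: (33,0) -> (40.99,-7.99) [heading=315, draw]
  FD 9.9: (40.99,-7.99) -> (47.991,-14.991) [heading=315, draw]
  FD 11.8: (47.991,-14.991) -> (56.335,-23.335) [heading=315, draw]
  RT 45: heading 315 -> 270
  -- iteration 3/6 --
  FD 11.3: (56.335,-23.335) -> (56.335,-34.635) [heading=270, draw]
  FD 9.9: (56.335,-34.635) -> (56.335,-44.535) [heading=270, draw]
  FD 11.8: (56.335,-44.535) -> (56.335,-56.335) [heading=270, draw]
  RT 45: heading 270 -> 225
  -- iteration 4/6 --
  FD 11.3: (56.335,-56.335) -> (48.344,-64.325) [heading=225, draw]
  FD 9.9: (48.344,-64.325) -> (41.344,-71.325) [heading=225, draw]
  FD 11.8: (41.344,-71.325) -> (33,-79.669) [heading=225, draw]
  RT 45: heading 225 -> 180
  -- iteration 5/6 --
  FD 11.3: (33,-79.669) -> (21.7,-79.669) [heading=180, draw]
  FD 9.9: (21.7,-79.669) -> (11.8,-79.669) [heading=180, draw]
  FD 11.8: (11.8,-79.669) -> (0,-79.669) [heading=180, draw]
  RT 45: heading 180 -> 135
  -- iteration 6/6 --
  FD 11.3: (0,-79.669) -> (-7.99,-71.679) [heading=135, draw]
  FD 9.9: (-7.99,-71.679) -> (-14.991,-64.678) [heading=135, draw]
  FD 11.8: (-14.991,-64.678) -> (-23.335,-56.335) [heading=135, draw]
  RT 45: heading 135 -> 90
]
Final: pos=(-23.335,-56.335), heading=90, 18 segment(s) drawn

Answer: -23.335 -56.335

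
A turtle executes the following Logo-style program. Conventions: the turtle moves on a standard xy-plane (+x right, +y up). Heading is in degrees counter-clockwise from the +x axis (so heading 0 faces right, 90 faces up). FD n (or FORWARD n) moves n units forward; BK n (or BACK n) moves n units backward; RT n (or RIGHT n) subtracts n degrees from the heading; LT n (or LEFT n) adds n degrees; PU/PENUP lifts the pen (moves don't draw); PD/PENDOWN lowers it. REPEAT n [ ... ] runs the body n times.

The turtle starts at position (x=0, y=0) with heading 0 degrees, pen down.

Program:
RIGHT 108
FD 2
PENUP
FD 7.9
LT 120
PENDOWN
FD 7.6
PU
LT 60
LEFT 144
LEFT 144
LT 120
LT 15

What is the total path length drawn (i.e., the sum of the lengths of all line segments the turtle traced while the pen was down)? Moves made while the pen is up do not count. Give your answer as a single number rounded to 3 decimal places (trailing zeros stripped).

Executing turtle program step by step:
Start: pos=(0,0), heading=0, pen down
RT 108: heading 0 -> 252
FD 2: (0,0) -> (-0.618,-1.902) [heading=252, draw]
PU: pen up
FD 7.9: (-0.618,-1.902) -> (-3.059,-9.415) [heading=252, move]
LT 120: heading 252 -> 12
PD: pen down
FD 7.6: (-3.059,-9.415) -> (4.375,-7.835) [heading=12, draw]
PU: pen up
LT 60: heading 12 -> 72
LT 144: heading 72 -> 216
LT 144: heading 216 -> 0
LT 120: heading 0 -> 120
LT 15: heading 120 -> 135
Final: pos=(4.375,-7.835), heading=135, 2 segment(s) drawn

Segment lengths:
  seg 1: (0,0) -> (-0.618,-1.902), length = 2
  seg 2: (-3.059,-9.415) -> (4.375,-7.835), length = 7.6
Total = 9.6

Answer: 9.6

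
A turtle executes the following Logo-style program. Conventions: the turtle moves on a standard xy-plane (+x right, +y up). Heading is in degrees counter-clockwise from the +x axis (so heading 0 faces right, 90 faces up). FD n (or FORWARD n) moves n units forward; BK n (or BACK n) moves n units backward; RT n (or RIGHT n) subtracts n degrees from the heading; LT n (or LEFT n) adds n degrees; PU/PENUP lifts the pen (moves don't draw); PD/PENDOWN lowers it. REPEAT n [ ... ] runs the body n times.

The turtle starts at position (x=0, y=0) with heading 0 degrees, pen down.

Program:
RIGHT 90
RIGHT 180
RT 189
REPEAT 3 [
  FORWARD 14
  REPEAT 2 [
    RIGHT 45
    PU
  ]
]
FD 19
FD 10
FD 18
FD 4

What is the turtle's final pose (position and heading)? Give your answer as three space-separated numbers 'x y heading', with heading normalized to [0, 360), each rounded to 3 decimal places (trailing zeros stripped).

Executing turtle program step by step:
Start: pos=(0,0), heading=0, pen down
RT 90: heading 0 -> 270
RT 180: heading 270 -> 90
RT 189: heading 90 -> 261
REPEAT 3 [
  -- iteration 1/3 --
  FD 14: (0,0) -> (-2.19,-13.828) [heading=261, draw]
  REPEAT 2 [
    -- iteration 1/2 --
    RT 45: heading 261 -> 216
    PU: pen up
    -- iteration 2/2 --
    RT 45: heading 216 -> 171
    PU: pen up
  ]
  -- iteration 2/3 --
  FD 14: (-2.19,-13.828) -> (-16.018,-11.638) [heading=171, move]
  REPEAT 2 [
    -- iteration 1/2 --
    RT 45: heading 171 -> 126
    PU: pen up
    -- iteration 2/2 --
    RT 45: heading 126 -> 81
    PU: pen up
  ]
  -- iteration 3/3 --
  FD 14: (-16.018,-11.638) -> (-13.828,2.19) [heading=81, move]
  REPEAT 2 [
    -- iteration 1/2 --
    RT 45: heading 81 -> 36
    PU: pen up
    -- iteration 2/2 --
    RT 45: heading 36 -> 351
    PU: pen up
  ]
]
FD 19: (-13.828,2.19) -> (4.938,-0.782) [heading=351, move]
FD 10: (4.938,-0.782) -> (14.815,-2.347) [heading=351, move]
FD 18: (14.815,-2.347) -> (32.594,-5.162) [heading=351, move]
FD 4: (32.594,-5.162) -> (36.544,-5.788) [heading=351, move]
Final: pos=(36.544,-5.788), heading=351, 1 segment(s) drawn

Answer: 36.544 -5.788 351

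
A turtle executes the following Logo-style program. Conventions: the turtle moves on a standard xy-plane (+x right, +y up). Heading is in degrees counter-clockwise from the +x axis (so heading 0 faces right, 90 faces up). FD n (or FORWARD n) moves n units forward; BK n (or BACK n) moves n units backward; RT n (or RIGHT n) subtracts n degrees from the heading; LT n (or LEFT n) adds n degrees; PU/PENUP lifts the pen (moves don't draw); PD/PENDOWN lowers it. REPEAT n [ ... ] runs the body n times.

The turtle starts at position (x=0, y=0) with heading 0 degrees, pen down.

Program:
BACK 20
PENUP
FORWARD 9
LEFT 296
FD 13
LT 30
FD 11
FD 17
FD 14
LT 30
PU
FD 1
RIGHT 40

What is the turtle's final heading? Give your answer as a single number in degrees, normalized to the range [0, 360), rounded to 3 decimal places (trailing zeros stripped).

Executing turtle program step by step:
Start: pos=(0,0), heading=0, pen down
BK 20: (0,0) -> (-20,0) [heading=0, draw]
PU: pen up
FD 9: (-20,0) -> (-11,0) [heading=0, move]
LT 296: heading 0 -> 296
FD 13: (-11,0) -> (-5.301,-11.684) [heading=296, move]
LT 30: heading 296 -> 326
FD 11: (-5.301,-11.684) -> (3.818,-17.835) [heading=326, move]
FD 17: (3.818,-17.835) -> (17.912,-27.342) [heading=326, move]
FD 14: (17.912,-27.342) -> (29.518,-35.17) [heading=326, move]
LT 30: heading 326 -> 356
PU: pen up
FD 1: (29.518,-35.17) -> (30.516,-35.24) [heading=356, move]
RT 40: heading 356 -> 316
Final: pos=(30.516,-35.24), heading=316, 1 segment(s) drawn

Answer: 316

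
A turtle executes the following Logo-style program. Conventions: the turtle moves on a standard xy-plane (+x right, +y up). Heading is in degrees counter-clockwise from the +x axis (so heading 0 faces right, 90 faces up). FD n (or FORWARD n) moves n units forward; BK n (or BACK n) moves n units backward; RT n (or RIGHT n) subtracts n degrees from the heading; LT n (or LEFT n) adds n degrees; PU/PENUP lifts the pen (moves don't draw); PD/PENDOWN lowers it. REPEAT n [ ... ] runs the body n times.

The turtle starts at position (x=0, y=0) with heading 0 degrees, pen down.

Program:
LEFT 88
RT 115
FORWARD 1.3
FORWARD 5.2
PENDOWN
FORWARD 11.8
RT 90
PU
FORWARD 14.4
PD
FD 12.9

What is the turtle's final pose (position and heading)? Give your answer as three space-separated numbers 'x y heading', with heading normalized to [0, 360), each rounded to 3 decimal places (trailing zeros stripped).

Executing turtle program step by step:
Start: pos=(0,0), heading=0, pen down
LT 88: heading 0 -> 88
RT 115: heading 88 -> 333
FD 1.3: (0,0) -> (1.158,-0.59) [heading=333, draw]
FD 5.2: (1.158,-0.59) -> (5.792,-2.951) [heading=333, draw]
PD: pen down
FD 11.8: (5.792,-2.951) -> (16.305,-8.308) [heading=333, draw]
RT 90: heading 333 -> 243
PU: pen up
FD 14.4: (16.305,-8.308) -> (9.768,-21.139) [heading=243, move]
PD: pen down
FD 12.9: (9.768,-21.139) -> (3.911,-32.633) [heading=243, draw]
Final: pos=(3.911,-32.633), heading=243, 4 segment(s) drawn

Answer: 3.911 -32.633 243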